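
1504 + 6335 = 7839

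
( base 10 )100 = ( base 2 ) 1100100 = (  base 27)3j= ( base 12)84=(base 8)144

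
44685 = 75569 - 30884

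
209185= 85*2461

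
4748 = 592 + 4156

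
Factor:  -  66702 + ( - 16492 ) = - 83194 = - 2^1*41597^1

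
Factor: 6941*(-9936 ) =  - 2^4*3^3*11^1 * 23^1*631^1 = -68965776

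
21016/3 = 7005 + 1/3 = 7005.33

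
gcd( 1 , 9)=1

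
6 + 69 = 75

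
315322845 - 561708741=-246385896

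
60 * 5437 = 326220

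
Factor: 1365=3^1*5^1*7^1*13^1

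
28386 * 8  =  227088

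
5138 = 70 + 5068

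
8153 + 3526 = 11679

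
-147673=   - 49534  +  -98139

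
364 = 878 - 514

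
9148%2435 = 1843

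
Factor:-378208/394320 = - 446/465  =  - 2^1 * 3^ ( - 1 ) * 5^( - 1)*31^(-1) * 223^1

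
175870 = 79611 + 96259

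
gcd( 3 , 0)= 3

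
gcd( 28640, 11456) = 5728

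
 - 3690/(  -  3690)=1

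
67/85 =67/85=0.79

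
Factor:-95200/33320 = -20/7 = -2^2*5^1*7^ ( - 1)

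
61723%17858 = 8149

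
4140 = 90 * 46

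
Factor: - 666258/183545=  - 2^1*3^1*5^( - 1)*36709^( - 1 )*111043^1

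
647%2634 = 647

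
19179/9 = 2131 = 2131.00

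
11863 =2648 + 9215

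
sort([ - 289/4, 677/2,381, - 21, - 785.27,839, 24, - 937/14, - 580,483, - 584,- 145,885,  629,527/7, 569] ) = [ - 785.27, - 584, - 580, - 145,-289/4 , - 937/14,-21,24, 527/7,677/2, 381,  483,569,629,839,885]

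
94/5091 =94/5091 = 0.02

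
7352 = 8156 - 804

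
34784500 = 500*69569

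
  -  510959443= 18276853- 529236296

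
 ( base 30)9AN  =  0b10000011100111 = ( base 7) 33362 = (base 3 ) 102112222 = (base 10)8423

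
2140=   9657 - 7517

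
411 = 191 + 220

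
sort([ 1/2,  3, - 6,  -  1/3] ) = [ - 6, - 1/3,  1/2,3 ]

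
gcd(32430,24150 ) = 690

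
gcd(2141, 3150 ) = 1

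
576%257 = 62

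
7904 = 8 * 988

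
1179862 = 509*2318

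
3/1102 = 3/1102=0.00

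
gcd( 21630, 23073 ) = 3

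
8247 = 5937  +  2310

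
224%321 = 224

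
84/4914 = 2/117 = 0.02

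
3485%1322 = 841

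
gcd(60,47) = 1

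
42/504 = 1/12 = 0.08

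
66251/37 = 1790 + 21/37 = 1790.57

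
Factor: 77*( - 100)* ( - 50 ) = 2^3  *5^4*7^1*11^1 = 385000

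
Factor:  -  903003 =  -3^1 * 23^2*569^1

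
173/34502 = 173/34502 = 0.01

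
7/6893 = 7/6893 = 0.00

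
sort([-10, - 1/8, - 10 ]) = [ -10,  -  10, - 1/8]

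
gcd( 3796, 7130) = 2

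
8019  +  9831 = 17850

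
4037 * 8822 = 35614414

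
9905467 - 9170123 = 735344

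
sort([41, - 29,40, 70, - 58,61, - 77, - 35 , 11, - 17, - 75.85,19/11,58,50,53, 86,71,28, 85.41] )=[ - 77, - 75.85, - 58, - 35,- 29, - 17,19/11, 11,28,40,41,50,53,58, 61,70,71 , 85.41,86 ]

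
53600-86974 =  - 33374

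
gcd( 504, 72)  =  72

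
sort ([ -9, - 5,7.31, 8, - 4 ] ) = [-9, - 5,-4, 7.31, 8 ] 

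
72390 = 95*762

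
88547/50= 88547/50 = 1770.94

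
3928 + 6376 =10304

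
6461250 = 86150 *75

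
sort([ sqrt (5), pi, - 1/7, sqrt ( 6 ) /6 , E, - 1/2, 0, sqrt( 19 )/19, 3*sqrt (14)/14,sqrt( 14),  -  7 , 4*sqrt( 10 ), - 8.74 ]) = [- 8.74, - 7 ,- 1/2,-1/7, 0, sqrt ( 19 ) /19, sqrt( 6)/6,3*sqrt(14) /14,sqrt( 5 ), E,pi , sqrt( 14),4*sqrt(10)]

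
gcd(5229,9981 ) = 9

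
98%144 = 98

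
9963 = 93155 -83192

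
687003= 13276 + 673727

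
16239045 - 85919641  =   - 69680596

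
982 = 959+23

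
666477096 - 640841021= 25636075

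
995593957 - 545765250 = 449828707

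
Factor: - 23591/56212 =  -2^( - 2)*13^(-1 )*23^( - 1)*31^1*47^(-1 ) *761^1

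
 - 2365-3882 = - 6247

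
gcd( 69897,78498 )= 3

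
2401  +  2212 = 4613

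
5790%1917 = 39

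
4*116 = 464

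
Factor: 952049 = 7^1*277^1 *491^1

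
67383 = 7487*9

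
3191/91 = 3191/91 = 35.07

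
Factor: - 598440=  - 2^3 *3^1*5^1*4987^1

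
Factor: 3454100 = 2^2*5^2 * 13^1*2657^1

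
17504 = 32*547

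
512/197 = 512/197 = 2.60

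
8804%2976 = 2852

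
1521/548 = 1521/548  =  2.78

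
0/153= 0 = 0.00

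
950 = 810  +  140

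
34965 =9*3885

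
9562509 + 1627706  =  11190215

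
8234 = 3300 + 4934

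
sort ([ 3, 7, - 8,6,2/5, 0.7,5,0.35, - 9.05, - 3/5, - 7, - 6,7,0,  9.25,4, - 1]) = [ - 9.05, - 8,  -  7, - 6,- 1,  -  3/5, 0,0.35,2/5 , 0.7,3 , 4,5, 6, 7 , 7,  9.25] 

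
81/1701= 1/21 = 0.05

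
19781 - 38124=-18343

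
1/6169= 1/6169 = 0.00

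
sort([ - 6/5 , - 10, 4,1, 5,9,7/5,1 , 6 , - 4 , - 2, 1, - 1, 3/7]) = [ - 10, - 4, - 2, - 6/5, - 1, 3/7,1, 1,1,  7/5,4, 5,6, 9]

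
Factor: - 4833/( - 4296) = 9/8= 2^( - 3 )*3^2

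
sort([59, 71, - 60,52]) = [ - 60,  52,59,71]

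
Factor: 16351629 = 3^1*7^1*47^1*16567^1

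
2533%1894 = 639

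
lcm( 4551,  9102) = 9102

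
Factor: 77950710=2^1* 3^2*5^1 * 866119^1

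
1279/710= 1279/710 = 1.80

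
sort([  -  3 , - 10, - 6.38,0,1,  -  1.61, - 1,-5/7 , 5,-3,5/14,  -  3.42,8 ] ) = [ - 10, - 6.38, - 3.42, - 3, - 3, - 1.61,-1, - 5/7  ,  0 , 5/14,1,5,8 ] 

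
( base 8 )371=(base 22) b7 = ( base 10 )249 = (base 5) 1444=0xf9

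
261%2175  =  261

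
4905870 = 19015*258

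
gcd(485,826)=1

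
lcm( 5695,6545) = 438515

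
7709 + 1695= 9404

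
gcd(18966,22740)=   6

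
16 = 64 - 48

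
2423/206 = 2423/206 =11.76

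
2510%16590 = 2510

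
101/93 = 101/93  =  1.09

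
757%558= 199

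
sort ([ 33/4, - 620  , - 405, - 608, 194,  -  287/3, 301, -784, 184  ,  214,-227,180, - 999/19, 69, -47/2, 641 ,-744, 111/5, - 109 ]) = [ - 784,-744, - 620, - 608, - 405, -227, - 109, - 287/3, - 999/19, - 47/2,  33/4, 111/5, 69, 180, 184,194, 214,  301, 641]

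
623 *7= 4361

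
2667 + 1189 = 3856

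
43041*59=2539419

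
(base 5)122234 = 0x1256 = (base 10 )4694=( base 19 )d01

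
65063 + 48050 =113113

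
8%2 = 0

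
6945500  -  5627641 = 1317859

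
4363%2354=2009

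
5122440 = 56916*90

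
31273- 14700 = 16573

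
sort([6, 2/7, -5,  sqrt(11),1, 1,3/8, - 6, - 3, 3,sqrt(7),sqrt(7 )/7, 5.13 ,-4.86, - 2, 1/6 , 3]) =[ - 6,- 5 , - 4.86, - 3, - 2, 1/6, 2/7,3/8, sqrt(7 ) /7 , 1 , 1,sqrt(7) , 3,  3 , sqrt(11),  5.13, 6]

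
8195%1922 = 507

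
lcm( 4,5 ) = 20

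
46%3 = 1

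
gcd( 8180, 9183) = 1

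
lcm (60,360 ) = 360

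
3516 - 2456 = 1060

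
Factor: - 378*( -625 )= 2^1*3^3*5^4*7^1 =236250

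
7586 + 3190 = 10776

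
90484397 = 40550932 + 49933465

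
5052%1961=1130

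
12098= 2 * 6049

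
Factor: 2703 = 3^1 * 17^1 * 53^1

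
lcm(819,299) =18837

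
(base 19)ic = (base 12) 256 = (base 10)354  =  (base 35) A4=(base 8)542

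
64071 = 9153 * 7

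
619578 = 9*68842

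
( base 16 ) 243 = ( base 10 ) 579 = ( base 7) 1455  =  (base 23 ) 124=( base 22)147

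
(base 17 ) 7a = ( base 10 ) 129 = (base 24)59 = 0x81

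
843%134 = 39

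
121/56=121/56 = 2.16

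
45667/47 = 45667/47 = 971.64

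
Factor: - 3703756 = -2^2 *7^1*17^1*31^1*251^1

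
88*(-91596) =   -  8060448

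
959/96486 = 959/96486 = 0.01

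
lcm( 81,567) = 567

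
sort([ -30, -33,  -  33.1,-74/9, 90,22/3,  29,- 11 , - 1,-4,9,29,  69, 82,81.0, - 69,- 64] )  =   [-69,-64,-33.1, -33,- 30, -11, - 74/9, - 4, - 1,22/3,9, 29,29, 69,81.0, 82,90] 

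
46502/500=23251/250= 93.00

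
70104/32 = 2190  +  3/4  =  2190.75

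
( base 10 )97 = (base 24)41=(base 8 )141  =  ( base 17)5c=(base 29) 3A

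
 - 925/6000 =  - 1+ 203/240 = -  0.15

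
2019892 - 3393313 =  - 1373421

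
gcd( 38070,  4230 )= 4230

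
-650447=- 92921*7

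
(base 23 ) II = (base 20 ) 11c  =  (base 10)432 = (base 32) DG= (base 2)110110000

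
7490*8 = 59920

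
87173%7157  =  1289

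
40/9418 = 20/4709  =  0.00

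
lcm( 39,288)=3744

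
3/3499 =3/3499 = 0.00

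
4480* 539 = 2414720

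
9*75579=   680211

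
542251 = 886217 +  - 343966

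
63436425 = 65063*975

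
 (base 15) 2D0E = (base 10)9689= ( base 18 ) 1bg5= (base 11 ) 7309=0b10010111011001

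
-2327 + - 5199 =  - 7526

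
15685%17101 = 15685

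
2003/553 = 3 + 344/553 = 3.62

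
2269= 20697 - 18428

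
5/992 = 5/992=0.01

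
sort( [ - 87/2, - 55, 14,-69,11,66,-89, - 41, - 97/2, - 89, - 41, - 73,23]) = [ - 89, - 89, - 73,  -  69,- 55,  -  97/2, - 87/2 , - 41, -41, 11,14,  23,66] 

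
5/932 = 5/932  =  0.01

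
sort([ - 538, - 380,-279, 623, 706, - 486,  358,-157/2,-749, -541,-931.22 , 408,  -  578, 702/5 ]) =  [- 931.22, - 749, - 578,-541, - 538,  -  486, - 380,-279, -157/2, 702/5 , 358, 408, 623,706 ]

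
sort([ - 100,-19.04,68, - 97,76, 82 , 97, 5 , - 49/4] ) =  [ - 100, - 97,-19.04, - 49/4 , 5,68,76,82, 97]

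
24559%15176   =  9383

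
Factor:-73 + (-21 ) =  - 2^1*47^1 = - 94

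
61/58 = 1 + 3/58 = 1.05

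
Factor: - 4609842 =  - 2^1*3^1*101^1*7607^1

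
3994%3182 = 812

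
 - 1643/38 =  - 1643/38 =- 43.24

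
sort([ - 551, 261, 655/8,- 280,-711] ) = [ - 711,-551, - 280, 655/8,261 ] 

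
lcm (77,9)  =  693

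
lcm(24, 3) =24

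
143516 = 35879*4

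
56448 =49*1152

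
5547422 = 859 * 6458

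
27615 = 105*263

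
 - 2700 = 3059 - 5759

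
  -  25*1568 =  - 39200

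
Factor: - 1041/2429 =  - 3/7= - 3^1*7^(  -  1) 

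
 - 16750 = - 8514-8236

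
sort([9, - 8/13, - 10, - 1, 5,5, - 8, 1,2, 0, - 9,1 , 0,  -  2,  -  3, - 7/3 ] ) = [-10, - 9, - 8, - 3, - 7/3, - 2, - 1 , - 8/13, 0,0, 1,1 , 2, 5, 5, 9]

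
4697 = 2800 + 1897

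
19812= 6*3302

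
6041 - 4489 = 1552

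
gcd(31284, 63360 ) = 396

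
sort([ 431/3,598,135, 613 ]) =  [135,431/3,598,613 ]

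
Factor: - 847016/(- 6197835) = 2^3 * 3^(-1 )*5^( - 1)*7^( - 1)*67^ (  -  1)*239^1*443^1*881^( - 1)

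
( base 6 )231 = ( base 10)91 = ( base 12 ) 77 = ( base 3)10101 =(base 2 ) 1011011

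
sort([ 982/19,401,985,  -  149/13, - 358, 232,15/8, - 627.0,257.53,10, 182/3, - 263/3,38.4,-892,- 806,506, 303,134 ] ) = [ - 892, - 806, - 627.0, - 358,-263/3, - 149/13 , 15/8,10, 38.4,982/19,182/3,134,232,257.53,  303, 401,506, 985] 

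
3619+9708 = 13327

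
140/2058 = 10/147=0.07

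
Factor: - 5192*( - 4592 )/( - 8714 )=-11920832/4357 = - 2^6*7^1 * 11^1*41^1 *59^1*4357^( - 1 ) 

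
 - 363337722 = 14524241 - 377861963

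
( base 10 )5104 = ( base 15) 17A4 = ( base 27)701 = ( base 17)10b4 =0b1001111110000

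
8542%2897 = 2748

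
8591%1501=1086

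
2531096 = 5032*503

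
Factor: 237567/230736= 313/304 = 2^(-4) * 19^( - 1)*313^1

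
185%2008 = 185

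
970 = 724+246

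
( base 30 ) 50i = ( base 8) 10646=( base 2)1000110100110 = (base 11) 3438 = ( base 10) 4518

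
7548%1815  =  288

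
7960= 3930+4030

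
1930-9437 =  - 7507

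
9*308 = 2772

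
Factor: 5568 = 2^6*3^1*29^1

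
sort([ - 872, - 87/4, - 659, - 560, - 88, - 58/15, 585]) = [ - 872, - 659, - 560, - 88, - 87/4, - 58/15,585]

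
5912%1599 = 1115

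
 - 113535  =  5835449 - 5948984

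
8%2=0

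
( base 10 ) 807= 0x327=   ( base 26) 151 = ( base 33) of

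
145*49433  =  7167785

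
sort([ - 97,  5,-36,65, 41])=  [ - 97, - 36,5 , 41,65 ] 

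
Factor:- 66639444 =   -  2^2*3^1 * 53^1*104779^1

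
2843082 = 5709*498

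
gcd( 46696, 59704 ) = 8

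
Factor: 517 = 11^1*47^1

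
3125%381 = 77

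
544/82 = 272/41=6.63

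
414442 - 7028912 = - 6614470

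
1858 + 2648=4506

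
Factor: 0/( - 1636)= 0^1 = 0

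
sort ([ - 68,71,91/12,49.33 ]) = [- 68,91/12,  49.33,71 ]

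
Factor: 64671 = 3^1*21557^1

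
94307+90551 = 184858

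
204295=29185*7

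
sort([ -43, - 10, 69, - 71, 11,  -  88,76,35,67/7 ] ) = [ - 88, -71, - 43, - 10,67/7, 11 , 35, 69, 76]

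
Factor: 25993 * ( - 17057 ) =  - 443362601 = - 11^1*17^1 * 37^1*139^1*  461^1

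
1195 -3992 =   -  2797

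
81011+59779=140790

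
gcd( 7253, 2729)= 1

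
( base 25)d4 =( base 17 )126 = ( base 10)329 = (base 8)511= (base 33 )9W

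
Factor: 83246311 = 7759^1*10729^1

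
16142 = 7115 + 9027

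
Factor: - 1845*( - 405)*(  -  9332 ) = -2^2*3^6  *5^2*41^1*2333^1 = - 6973103700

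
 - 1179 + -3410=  - 4589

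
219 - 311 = - 92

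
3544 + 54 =3598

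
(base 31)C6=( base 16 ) 17A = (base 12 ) 276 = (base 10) 378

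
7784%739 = 394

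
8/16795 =8/16795 = 0.00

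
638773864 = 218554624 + 420219240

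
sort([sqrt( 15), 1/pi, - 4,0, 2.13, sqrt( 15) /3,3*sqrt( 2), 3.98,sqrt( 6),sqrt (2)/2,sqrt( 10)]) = [- 4,0,1/pi,sqrt( 2 ) /2 , sqrt( 15 ) /3,  2.13,sqrt ( 6 ), sqrt(10) , sqrt(15 ), 3.98 , 3*sqrt( 2)]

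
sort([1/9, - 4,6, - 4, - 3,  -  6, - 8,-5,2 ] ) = [ - 8,-6, - 5, - 4,- 4,-3, 1/9, 2,6] 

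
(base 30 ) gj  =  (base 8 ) 763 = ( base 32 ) FJ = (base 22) 10F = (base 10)499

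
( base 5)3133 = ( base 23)I4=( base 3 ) 120111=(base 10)418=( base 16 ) 1a2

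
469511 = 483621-14110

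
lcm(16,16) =16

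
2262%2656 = 2262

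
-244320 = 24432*( - 10) 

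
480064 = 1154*416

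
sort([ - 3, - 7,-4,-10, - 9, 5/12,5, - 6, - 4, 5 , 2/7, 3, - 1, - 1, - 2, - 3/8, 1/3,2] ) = [ - 10,- 9,-7, - 6, - 4, - 4, - 3,-2, - 1,  -  1, - 3/8, 2/7,1/3,5/12, 2, 3, 5,5 ] 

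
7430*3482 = 25871260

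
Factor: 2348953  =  67^1*35059^1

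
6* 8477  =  50862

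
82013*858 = 70367154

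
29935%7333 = 603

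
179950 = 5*35990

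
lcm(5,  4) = 20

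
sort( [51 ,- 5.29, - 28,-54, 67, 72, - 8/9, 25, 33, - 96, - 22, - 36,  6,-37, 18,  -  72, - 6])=[ - 96, - 72, - 54 ,-37,-36, - 28,  -  22,  -  6,- 5.29, - 8/9,6 , 18, 25, 33, 51, 67, 72]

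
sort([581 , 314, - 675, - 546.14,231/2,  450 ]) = [ - 675, - 546.14,231/2,314,450, 581]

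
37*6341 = 234617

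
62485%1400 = 885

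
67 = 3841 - 3774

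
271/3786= 271/3786 = 0.07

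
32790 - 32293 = 497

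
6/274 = 3/137 =0.02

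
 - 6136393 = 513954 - 6650347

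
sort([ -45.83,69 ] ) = [ - 45.83, 69]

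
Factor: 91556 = 2^2 * 47^1*487^1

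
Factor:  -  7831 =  - 41^1*191^1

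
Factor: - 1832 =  - 2^3*229^1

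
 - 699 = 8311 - 9010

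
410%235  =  175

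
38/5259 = 38/5259 = 0.01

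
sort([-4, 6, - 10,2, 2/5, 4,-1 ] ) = [ - 10, - 4,-1, 2/5,2,4,6 ] 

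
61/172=61/172 = 0.35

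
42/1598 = 21/799 = 0.03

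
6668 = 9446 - 2778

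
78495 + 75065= 153560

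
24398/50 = 12199/25  =  487.96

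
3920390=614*6385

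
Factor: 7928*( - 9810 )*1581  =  -122960188080=- 2^4*3^3*5^1*17^1 * 31^1*109^1*991^1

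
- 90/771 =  - 1+227/257 = - 0.12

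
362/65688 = 181/32844 = 0.01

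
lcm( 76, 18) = 684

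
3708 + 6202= 9910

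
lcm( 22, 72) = 792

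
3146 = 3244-98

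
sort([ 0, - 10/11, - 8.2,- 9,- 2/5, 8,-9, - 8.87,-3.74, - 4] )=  [ -9 , - 9, - 8.87,-8.2, - 4,-3.74, - 10/11,-2/5, 0,8 ]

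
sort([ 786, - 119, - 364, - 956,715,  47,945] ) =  [-956, - 364, - 119, 47, 715 , 786, 945] 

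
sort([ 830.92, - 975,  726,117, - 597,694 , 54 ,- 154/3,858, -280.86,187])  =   [ - 975, - 597, - 280.86, - 154/3 , 54,117,  187 , 694 , 726 , 830.92 , 858]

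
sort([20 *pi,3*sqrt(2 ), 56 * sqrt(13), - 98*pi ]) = [ - 98*pi,3*sqrt(2) , 20*pi,56 * sqrt(13)]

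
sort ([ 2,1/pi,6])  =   [1/pi,2, 6 ] 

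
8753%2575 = 1028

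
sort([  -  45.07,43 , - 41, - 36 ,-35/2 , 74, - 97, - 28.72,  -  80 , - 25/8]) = [ - 97, - 80,-45.07, - 41, - 36, - 28.72 , - 35/2, - 25/8,43,74 ] 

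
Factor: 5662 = 2^1*19^1 * 149^1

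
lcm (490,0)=0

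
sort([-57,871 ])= [-57, 871 ] 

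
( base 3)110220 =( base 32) AS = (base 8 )534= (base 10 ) 348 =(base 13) 20a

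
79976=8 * 9997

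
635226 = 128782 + 506444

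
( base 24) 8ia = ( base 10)5050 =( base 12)2b0a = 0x13ba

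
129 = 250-121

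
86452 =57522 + 28930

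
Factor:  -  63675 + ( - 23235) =-86910 = - 2^1*3^1*5^1*2897^1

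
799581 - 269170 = 530411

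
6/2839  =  6/2839 = 0.00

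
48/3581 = 48/3581 = 0.01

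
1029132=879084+150048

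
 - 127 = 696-823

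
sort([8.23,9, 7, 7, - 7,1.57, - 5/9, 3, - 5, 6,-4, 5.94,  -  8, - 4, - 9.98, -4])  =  [ - 9.98,-8, - 7, - 5, - 4, - 4, - 4, - 5/9, 1.57 , 3, 5.94 , 6,  7, 7, 8.23, 9] 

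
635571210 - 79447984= 556123226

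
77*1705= 131285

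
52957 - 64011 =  - 11054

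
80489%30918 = 18653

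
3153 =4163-1010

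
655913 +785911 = 1441824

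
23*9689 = 222847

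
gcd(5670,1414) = 14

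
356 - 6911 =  - 6555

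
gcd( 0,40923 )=40923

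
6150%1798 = 756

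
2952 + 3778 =6730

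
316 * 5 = 1580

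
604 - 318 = 286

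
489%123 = 120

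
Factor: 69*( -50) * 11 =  - 37950 = - 2^1*3^1*5^2 * 11^1*23^1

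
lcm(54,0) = 0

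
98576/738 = 49288/369 = 133.57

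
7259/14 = 518 + 1/2 = 518.50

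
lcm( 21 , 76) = 1596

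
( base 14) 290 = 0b1000000110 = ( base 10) 518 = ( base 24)le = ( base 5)4033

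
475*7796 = 3703100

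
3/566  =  3/566 = 0.01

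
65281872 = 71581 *912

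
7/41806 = 7/41806 = 0.00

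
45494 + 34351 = 79845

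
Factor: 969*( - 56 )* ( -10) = 542640 = 2^4*3^1*5^1*7^1*17^1*19^1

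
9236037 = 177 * 52181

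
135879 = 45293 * 3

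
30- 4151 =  - 4121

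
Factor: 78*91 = 7098 = 2^1 *3^1*7^1*13^2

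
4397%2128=141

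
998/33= 998/33 =30.24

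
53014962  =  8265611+44749351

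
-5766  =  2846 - 8612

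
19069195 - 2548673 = 16520522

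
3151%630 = 1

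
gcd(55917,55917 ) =55917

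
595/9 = 66 + 1/9= 66.11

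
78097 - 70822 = 7275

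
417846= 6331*66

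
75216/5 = 15043 + 1/5 = 15043.20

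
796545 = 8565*93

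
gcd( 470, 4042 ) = 94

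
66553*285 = 18967605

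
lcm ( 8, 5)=40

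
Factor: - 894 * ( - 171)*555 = 2^1*3^4*5^1*19^1*37^1 *149^1= 84845070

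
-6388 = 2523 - 8911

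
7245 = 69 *105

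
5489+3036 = 8525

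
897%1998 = 897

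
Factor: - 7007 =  - 7^2*11^1*13^1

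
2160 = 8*270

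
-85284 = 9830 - 95114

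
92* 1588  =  146096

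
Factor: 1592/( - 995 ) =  - 2^3*5^( - 1) = - 8/5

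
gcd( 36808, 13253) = 1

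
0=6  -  6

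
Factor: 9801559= 37^1 * 97^1* 2731^1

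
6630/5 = 1326 =1326.00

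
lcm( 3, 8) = 24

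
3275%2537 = 738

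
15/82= 15/82 = 0.18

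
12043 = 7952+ 4091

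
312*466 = 145392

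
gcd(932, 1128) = 4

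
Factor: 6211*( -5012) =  - 2^2*7^1 * 179^1*6211^1 = - 31129532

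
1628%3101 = 1628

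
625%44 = 9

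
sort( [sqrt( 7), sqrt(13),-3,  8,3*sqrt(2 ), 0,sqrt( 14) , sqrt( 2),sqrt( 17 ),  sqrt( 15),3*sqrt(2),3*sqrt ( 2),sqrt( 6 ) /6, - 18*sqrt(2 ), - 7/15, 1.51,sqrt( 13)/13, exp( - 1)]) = [-18* sqrt (2),- 3, - 7/15,0, sqrt(13) /13,exp(-1), sqrt (6)/6, sqrt(2), 1.51,sqrt( 7 ), sqrt(13 ),sqrt( 14 ), sqrt( 15 ), sqrt( 17), 3 * sqrt(2 ), 3*sqrt( 2 ), 3*sqrt ( 2),8] 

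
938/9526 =469/4763  =  0.10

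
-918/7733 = - 1+6815/7733 = - 0.12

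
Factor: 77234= 2^1*23^2*73^1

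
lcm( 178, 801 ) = 1602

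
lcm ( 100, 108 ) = 2700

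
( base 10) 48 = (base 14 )36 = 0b110000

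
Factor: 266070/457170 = 181/311 = 181^1*311^( - 1 ) 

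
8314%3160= 1994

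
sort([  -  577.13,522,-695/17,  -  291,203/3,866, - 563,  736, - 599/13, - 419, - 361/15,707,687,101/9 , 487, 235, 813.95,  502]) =[ - 577.13, - 563, - 419, - 291, - 599/13, - 695/17,-361/15,101/9, 203/3, 235,487, 502,522,687,707, 736,813.95,866] 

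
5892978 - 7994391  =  -2101413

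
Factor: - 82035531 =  - 3^3*3038353^1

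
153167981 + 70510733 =223678714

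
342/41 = 8  +  14/41 = 8.34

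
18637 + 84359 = 102996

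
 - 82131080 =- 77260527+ - 4870553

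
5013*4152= 20813976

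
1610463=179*8997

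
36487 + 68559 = 105046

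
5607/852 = 6 + 165/284 = 6.58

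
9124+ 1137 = 10261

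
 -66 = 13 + -79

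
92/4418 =46/2209 = 0.02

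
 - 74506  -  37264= - 111770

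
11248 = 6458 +4790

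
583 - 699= -116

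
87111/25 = 87111/25 = 3484.44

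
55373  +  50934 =106307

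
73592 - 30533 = 43059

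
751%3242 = 751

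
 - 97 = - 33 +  - 64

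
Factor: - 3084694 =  - 2^1*1542347^1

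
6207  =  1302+4905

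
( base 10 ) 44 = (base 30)1E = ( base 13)35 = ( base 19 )26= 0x2C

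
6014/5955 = 6014/5955 = 1.01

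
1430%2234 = 1430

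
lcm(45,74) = 3330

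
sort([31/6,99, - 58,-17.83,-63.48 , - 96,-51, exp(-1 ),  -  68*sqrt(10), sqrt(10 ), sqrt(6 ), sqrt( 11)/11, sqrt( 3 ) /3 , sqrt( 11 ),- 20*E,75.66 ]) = [  -  68*sqrt( 10), - 96, - 63.48,-58, - 20*E,-51 ,  -  17.83 , sqrt( 11)/11,  exp( - 1 ), sqrt( 3 ) /3, sqrt( 6),sqrt( 10),sqrt( 11), 31/6, 75.66, 99]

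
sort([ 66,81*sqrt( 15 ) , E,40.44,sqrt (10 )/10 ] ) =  [sqrt( 10)/10,E,40.44,66 , 81 * sqrt( 15 )]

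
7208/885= 8 + 128/885 = 8.14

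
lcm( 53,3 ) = 159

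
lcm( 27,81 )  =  81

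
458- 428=30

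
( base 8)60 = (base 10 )48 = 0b110000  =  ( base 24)20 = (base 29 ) 1j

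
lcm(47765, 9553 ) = 47765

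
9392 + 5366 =14758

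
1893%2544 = 1893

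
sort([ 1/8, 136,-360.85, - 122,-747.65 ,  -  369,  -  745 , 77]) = [ - 747.65, - 745, -369, - 360.85, - 122,1/8,  77, 136 ]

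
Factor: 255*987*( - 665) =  - 3^2*5^2*7^2*17^1*19^1*47^1 =- 167370525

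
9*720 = 6480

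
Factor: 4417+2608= 5^2*281^1 = 7025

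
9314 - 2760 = 6554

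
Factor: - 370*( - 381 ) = 2^1*3^1 *5^1*37^1 * 127^1 = 140970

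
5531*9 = 49779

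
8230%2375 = 1105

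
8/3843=8/3843 =0.00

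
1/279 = 1/279=   0.00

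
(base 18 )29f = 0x339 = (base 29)SD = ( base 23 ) 1ck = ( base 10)825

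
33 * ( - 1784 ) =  - 58872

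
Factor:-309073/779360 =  - 2^( - 5 )*5^(  -  1 )*19^1*4871^(  -  1) * 16267^1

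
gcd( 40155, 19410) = 15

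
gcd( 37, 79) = 1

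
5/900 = 1/180 = 0.01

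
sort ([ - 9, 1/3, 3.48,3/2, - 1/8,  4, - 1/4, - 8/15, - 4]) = [-9, - 4, - 8/15, - 1/4,-1/8,1/3, 3/2 , 3.48, 4]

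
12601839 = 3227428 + 9374411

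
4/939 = 4/939 = 0.00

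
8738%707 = 254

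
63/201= 21/67 =0.31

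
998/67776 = 499/33888=   0.01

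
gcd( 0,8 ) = 8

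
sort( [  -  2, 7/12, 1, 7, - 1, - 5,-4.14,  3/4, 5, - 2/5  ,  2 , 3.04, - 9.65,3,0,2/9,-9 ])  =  [ - 9.65,  -  9, - 5,  -  4.14, - 2,-1, - 2/5,0, 2/9,7/12, 3/4,  1 , 2, 3,  3.04,  5,7 ]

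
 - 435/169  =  - 3+72/169= -  2.57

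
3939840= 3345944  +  593896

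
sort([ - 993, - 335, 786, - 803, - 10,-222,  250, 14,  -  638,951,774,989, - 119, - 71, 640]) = [ - 993, - 803, - 638, - 335, - 222, - 119, - 71, - 10,14, 250, 640, 774, 786,951 , 989 ] 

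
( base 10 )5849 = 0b1011011011001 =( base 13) 287c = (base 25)98O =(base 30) 6et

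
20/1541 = 20/1541  =  0.01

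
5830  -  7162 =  - 1332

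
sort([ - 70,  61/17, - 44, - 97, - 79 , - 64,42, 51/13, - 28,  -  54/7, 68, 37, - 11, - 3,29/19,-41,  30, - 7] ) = [ - 97,-79 ,-70, - 64, - 44, - 41, - 28,- 11 , - 54/7 ,-7, - 3,29/19, 61/17,  51/13, 30, 37, 42,68]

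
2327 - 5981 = -3654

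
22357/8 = 22357/8 = 2794.62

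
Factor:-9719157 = -3^1*7^1*181^1*2557^1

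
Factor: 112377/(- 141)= - 797^1 = - 797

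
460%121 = 97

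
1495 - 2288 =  - 793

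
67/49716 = 67/49716  =  0.00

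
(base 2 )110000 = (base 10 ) 48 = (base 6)120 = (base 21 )26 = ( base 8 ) 60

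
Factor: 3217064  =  2^3*402133^1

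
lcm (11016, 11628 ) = 209304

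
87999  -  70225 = 17774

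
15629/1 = 15629 = 15629.00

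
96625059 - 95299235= 1325824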